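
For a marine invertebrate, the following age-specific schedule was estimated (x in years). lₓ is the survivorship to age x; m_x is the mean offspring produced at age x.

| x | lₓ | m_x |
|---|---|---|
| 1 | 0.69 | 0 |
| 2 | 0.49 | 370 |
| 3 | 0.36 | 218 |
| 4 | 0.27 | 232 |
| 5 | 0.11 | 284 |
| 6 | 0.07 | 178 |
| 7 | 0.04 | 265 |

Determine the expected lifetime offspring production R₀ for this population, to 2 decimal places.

376.72

R₀ = Σ lₓ m_x:
  age 1: 0.69 × 0 = 0.0000
  age 2: 0.49 × 370 = 181.3000
  age 3: 0.36 × 218 = 78.4800
  age 4: 0.27 × 232 = 62.6400
  age 5: 0.11 × 284 = 31.2400
  age 6: 0.07 × 178 = 12.4600
  age 7: 0.04 × 265 = 10.6000
R₀ = 0.0000 + 181.3000 + 78.4800 + 62.6400 + 31.2400 + 12.4600 + 10.6000 = 376.7200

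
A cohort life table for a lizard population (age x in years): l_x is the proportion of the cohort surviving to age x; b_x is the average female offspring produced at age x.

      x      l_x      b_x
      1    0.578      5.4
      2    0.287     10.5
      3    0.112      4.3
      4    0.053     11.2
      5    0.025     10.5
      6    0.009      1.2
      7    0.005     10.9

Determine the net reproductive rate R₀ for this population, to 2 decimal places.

7.54

R₀ = Σ l_x b_x:
  age 1: 0.578 × 5.4 = 3.1212
  age 2: 0.287 × 10.5 = 3.0135
  age 3: 0.112 × 4.3 = 0.4816
  age 4: 0.053 × 11.2 = 0.5936
  age 5: 0.025 × 10.5 = 0.2625
  age 6: 0.009 × 1.2 = 0.0108
  age 7: 0.005 × 10.9 = 0.0545
R₀ = 3.1212 + 3.0135 + 0.4816 + 0.5936 + 0.2625 + 0.0108 + 0.0545 = 7.5377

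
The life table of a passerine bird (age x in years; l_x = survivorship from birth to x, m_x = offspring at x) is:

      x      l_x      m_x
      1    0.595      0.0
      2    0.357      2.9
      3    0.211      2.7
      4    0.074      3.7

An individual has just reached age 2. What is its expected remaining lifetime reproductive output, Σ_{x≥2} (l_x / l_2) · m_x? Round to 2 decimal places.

l_2 = 0.357. Conditional survival from age 2 to x is l_x / l_2.
  x=2: (0.357/0.357) × 2.9 = 2.9000
  x=3: (0.211/0.357) × 2.7 = 1.5958
  x=4: (0.074/0.357) × 3.7 = 0.7669
Sum = 2.9000 + 1.5958 + 0.7669 = 5.2627

5.26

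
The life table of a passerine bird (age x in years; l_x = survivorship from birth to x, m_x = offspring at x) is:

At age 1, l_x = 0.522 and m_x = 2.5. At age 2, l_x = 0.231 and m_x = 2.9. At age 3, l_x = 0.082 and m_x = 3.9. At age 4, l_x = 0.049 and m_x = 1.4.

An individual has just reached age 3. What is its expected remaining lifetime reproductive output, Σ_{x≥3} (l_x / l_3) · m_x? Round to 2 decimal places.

l_3 = 0.082. Conditional survival from age 3 to x is l_x / l_3.
  x=3: (0.082/0.082) × 3.9 = 3.9000
  x=4: (0.049/0.082) × 1.4 = 0.8366
Sum = 3.9000 + 0.8366 = 4.7366

4.74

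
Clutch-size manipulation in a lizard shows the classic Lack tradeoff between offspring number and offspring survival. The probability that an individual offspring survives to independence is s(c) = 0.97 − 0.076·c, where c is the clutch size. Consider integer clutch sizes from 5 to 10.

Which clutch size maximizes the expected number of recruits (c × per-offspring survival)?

6

Expected recruits = c × s(c):
  c=5: 5 × 0.590 = 2.950
  c=6: 6 × 0.514 = 3.084
  c=7: 7 × 0.438 = 3.066
  c=8: 8 × 0.362 = 2.896
  c=9: 9 × 0.286 = 2.574
  c=10: 10 × 0.210 = 2.100
Maximum at c = 6 (3.084 recruits).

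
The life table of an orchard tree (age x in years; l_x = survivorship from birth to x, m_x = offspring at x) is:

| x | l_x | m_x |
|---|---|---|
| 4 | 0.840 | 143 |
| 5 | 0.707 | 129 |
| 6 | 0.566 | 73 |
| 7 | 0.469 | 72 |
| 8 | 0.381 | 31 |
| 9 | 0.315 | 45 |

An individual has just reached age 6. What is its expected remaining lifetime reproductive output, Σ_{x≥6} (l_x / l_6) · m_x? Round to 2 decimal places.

l_6 = 0.566. Conditional survival from age 6 to x is l_x / l_6.
  x=6: (0.566/0.566) × 73 = 73.0000
  x=7: (0.469/0.566) × 72 = 59.6608
  x=8: (0.381/0.566) × 31 = 20.8675
  x=9: (0.315/0.566) × 45 = 25.0442
Sum = 73.0000 + 59.6608 + 20.8675 + 25.0442 = 178.5724

178.57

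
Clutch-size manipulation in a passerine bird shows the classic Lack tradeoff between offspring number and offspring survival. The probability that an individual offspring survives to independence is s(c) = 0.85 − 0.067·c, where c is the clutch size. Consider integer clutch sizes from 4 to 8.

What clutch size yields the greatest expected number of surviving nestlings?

Expected surviving nestlings = c × s(c):
  c=4: 4 × 0.582 = 2.328
  c=5: 5 × 0.515 = 2.575
  c=6: 6 × 0.448 = 2.688
  c=7: 7 × 0.381 = 2.667
  c=8: 8 × 0.314 = 2.512
Maximum at c = 6 (2.688 surviving nestlings).

6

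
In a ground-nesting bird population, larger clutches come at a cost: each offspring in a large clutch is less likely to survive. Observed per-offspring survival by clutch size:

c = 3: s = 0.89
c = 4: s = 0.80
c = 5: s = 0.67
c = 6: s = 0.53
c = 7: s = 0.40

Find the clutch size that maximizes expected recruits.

Expected recruits = c × s(c):
  c=3: 3 × 0.89 = 2.670
  c=4: 4 × 0.80 = 3.200
  c=5: 5 × 0.67 = 3.350
  c=6: 6 × 0.53 = 3.180
  c=7: 7 × 0.40 = 2.800
Maximum at c = 5 (3.350 recruits).

5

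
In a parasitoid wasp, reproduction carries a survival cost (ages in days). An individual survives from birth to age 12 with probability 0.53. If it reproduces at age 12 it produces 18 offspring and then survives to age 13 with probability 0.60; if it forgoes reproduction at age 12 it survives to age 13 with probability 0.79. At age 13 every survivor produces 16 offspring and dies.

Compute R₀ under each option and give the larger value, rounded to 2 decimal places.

breed at age 12: R₀ = 0.53 × (18 + 0.60 × 16) = 0.53 × 27.6000 = 14.6280
delay to age 13: R₀ = 0.53 × (0.79 × 16) = 0.53 × 12.6400 = 6.6992
Higher: breed at age 12 (14.6280).

14.63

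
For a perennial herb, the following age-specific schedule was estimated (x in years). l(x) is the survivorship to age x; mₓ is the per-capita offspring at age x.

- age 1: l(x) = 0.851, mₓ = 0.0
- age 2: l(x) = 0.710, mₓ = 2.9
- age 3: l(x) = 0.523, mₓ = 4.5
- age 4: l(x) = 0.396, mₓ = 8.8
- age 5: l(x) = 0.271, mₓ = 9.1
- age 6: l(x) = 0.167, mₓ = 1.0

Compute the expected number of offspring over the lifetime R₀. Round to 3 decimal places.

10.530

R₀ = Σ l(x) mₓ:
  age 1: 0.851 × 0.0 = 0.0000
  age 2: 0.710 × 2.9 = 2.0590
  age 3: 0.523 × 4.5 = 2.3535
  age 4: 0.396 × 8.8 = 3.4848
  age 5: 0.271 × 9.1 = 2.4661
  age 6: 0.167 × 1.0 = 0.1670
R₀ = 0.0000 + 2.0590 + 2.3535 + 3.4848 + 2.4661 + 0.1670 = 10.5304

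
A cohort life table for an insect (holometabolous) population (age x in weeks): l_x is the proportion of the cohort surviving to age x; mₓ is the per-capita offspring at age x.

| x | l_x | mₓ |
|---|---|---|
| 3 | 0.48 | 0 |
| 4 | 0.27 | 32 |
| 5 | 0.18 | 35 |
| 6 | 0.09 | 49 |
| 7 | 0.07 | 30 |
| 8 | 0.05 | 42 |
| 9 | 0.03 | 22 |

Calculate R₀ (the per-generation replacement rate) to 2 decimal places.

24.21

R₀ = Σ l_x mₓ:
  age 3: 0.48 × 0 = 0.0000
  age 4: 0.27 × 32 = 8.6400
  age 5: 0.18 × 35 = 6.3000
  age 6: 0.09 × 49 = 4.4100
  age 7: 0.07 × 30 = 2.1000
  age 8: 0.05 × 42 = 2.1000
  age 9: 0.03 × 22 = 0.6600
R₀ = 0.0000 + 8.6400 + 6.3000 + 4.4100 + 2.1000 + 2.1000 + 0.6600 = 24.2100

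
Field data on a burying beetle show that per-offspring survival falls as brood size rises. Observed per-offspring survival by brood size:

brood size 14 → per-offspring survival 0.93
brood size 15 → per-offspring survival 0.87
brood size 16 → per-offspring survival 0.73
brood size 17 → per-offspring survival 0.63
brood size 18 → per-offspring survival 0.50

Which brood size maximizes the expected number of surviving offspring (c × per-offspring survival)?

Expected surviving offspring = c × s(c):
  c=14: 14 × 0.93 = 13.020
  c=15: 15 × 0.87 = 13.050
  c=16: 16 × 0.73 = 11.680
  c=17: 17 × 0.63 = 10.710
  c=18: 18 × 0.50 = 9.000
Maximum at c = 15 (13.050 surviving offspring).

15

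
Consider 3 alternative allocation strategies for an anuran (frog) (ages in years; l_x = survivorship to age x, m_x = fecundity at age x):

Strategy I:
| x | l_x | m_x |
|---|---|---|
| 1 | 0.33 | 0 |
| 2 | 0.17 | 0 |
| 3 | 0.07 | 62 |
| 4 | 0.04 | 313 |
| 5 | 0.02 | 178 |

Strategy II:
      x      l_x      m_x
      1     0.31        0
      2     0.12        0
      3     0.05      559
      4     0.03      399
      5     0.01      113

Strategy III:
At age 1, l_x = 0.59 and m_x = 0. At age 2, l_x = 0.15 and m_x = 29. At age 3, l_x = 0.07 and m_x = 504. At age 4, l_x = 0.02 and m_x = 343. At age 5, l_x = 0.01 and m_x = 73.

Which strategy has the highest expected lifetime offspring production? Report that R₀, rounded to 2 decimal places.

47.22

Strategy I: R₀ = 0.33×0 + 0.17×0 + 0.07×62 + 0.04×313 + 0.02×178 = 20.4200
Strategy II: R₀ = 0.31×0 + 0.12×0 + 0.05×559 + 0.03×399 + 0.01×113 = 41.0500
Strategy III: R₀ = 0.59×0 + 0.15×29 + 0.07×504 + 0.02×343 + 0.01×73 = 47.2200
Highest R₀: strategy III with 47.2200.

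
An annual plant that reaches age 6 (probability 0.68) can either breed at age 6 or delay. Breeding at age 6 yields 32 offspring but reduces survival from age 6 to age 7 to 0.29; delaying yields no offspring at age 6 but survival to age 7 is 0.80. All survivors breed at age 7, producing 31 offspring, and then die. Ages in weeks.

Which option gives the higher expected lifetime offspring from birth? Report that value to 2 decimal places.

27.87

breed at age 6: R₀ = 0.68 × (32 + 0.29 × 31) = 0.68 × 40.9900 = 27.8732
delay to age 7: R₀ = 0.68 × (0.80 × 31) = 0.68 × 24.8000 = 16.8640
Higher: breed at age 6 (27.8732).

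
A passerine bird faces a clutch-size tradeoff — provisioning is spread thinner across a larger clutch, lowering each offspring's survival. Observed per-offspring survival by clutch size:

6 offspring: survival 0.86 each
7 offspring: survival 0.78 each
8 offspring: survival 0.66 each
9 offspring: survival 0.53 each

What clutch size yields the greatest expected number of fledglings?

Expected fledglings = c × s(c):
  c=6: 6 × 0.86 = 5.160
  c=7: 7 × 0.78 = 5.460
  c=8: 8 × 0.66 = 5.280
  c=9: 9 × 0.53 = 4.770
Maximum at c = 7 (5.460 fledglings).

7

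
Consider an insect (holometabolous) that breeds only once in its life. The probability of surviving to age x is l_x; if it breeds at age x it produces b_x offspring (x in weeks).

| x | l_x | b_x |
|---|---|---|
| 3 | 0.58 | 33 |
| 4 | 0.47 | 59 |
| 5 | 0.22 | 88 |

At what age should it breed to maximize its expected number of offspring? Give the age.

4

Expected offspring if breeding at age x = l_x × b_x:
  age 3: 0.58 × 33 = 19.140
  age 4: 0.47 × 59 = 27.730
  age 5: 0.22 × 88 = 19.360
Maximum at age 4 (27.730).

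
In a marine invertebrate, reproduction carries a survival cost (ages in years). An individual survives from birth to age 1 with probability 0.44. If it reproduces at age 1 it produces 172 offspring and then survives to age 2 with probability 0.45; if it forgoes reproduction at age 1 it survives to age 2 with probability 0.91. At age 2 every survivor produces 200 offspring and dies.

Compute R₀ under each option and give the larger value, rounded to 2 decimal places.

breed at age 1: R₀ = 0.44 × (172 + 0.45 × 200) = 0.44 × 262.0000 = 115.2800
delay to age 2: R₀ = 0.44 × (0.91 × 200) = 0.44 × 182.0000 = 80.0800
Higher: breed at age 1 (115.2800).

115.28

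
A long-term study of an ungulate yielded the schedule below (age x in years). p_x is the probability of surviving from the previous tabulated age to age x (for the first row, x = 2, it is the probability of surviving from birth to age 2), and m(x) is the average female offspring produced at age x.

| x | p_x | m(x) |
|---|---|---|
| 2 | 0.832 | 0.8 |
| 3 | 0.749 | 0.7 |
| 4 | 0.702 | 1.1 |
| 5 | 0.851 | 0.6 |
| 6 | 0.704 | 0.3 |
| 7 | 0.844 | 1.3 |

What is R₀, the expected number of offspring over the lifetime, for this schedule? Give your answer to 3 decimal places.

2.173

Survivorship from birth: l_x = p_2·p_3·…·p_x.
  l_2 = 0.83200
  l_3 = 0.62317
  l_4 = 0.43746
  l_5 = 0.37228
  l_6 = 0.26209
  l_7 = 0.22120
R₀ = Σ l_x m(x):
  age 2: 0.83200 × 0.8 = 0.6656
  age 3: 0.62317 × 0.7 = 0.4362
  age 4: 0.43746 × 1.1 = 0.4812
  age 5: 0.37228 × 0.6 = 0.2234
  age 6: 0.26209 × 0.3 = 0.0786
  age 7: 0.22120 × 1.3 = 0.2876
R₀ = 0.6656 + 0.4362 + 0.4812 + 0.2234 + 0.0786 + 0.2876 = 2.1726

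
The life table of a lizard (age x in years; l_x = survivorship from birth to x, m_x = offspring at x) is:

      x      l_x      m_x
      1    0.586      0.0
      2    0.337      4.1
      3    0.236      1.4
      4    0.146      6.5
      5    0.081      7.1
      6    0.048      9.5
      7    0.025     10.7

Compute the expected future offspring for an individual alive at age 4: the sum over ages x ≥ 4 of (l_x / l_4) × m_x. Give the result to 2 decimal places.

l_4 = 0.146. Conditional survival from age 4 to x is l_x / l_4.
  x=4: (0.146/0.146) × 6.5 = 6.5000
  x=5: (0.081/0.146) × 7.1 = 3.9390
  x=6: (0.048/0.146) × 9.5 = 3.1233
  x=7: (0.025/0.146) × 10.7 = 1.8322
Sum = 6.5000 + 3.9390 + 3.1233 + 1.8322 = 15.3945

15.39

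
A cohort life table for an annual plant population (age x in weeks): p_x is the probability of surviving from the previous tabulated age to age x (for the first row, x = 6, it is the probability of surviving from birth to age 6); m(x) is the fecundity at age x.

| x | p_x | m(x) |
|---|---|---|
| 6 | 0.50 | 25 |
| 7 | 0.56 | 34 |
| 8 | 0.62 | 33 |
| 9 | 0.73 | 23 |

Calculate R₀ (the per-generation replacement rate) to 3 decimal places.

30.664

Survivorship from birth: l_x = p_6·p_7·…·p_x.
  l_6 = 0.50000
  l_7 = 0.28000
  l_8 = 0.17360
  l_9 = 0.12673
R₀ = Σ l_x m(x):
  age 6: 0.50000 × 25 = 12.5000
  age 7: 0.28000 × 34 = 9.5200
  age 8: 0.17360 × 33 = 5.7288
  age 9: 0.12673 × 23 = 2.9148
R₀ = 12.5000 + 9.5200 + 5.7288 + 2.9148 = 30.6636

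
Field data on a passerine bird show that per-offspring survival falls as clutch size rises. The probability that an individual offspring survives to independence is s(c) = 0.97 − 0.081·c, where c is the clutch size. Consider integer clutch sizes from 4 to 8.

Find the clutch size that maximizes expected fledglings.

6

Expected fledglings = c × s(c):
  c=4: 4 × 0.646 = 2.584
  c=5: 5 × 0.565 = 2.825
  c=6: 6 × 0.484 = 2.904
  c=7: 7 × 0.403 = 2.821
  c=8: 8 × 0.322 = 2.576
Maximum at c = 6 (2.904 fledglings).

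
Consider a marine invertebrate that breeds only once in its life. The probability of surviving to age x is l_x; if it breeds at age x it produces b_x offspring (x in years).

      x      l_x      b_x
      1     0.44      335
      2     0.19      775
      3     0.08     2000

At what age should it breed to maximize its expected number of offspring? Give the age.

3

Expected offspring if breeding at age x = l_x × b_x:
  age 1: 0.44 × 335 = 147.400
  age 2: 0.19 × 775 = 147.250
  age 3: 0.08 × 2000 = 160.000
Maximum at age 3 (160.000).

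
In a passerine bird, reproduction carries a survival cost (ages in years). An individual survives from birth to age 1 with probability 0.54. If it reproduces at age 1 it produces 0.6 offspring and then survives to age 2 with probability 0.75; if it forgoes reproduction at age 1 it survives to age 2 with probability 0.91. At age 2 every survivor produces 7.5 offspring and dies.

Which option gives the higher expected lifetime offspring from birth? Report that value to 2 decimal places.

breed at age 1: R₀ = 0.54 × (0.6 + 0.75 × 7.5) = 0.54 × 6.2250 = 3.3615
delay to age 2: R₀ = 0.54 × (0.91 × 7.5) = 0.54 × 6.8250 = 3.6855
Higher: delay to age 2 (3.6855).

3.69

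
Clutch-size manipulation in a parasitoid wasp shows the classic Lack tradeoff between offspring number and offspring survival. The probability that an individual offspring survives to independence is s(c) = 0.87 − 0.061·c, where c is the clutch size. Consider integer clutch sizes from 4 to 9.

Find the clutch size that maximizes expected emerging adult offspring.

7

Expected emerging adult offspring = c × s(c):
  c=4: 4 × 0.626 = 2.504
  c=5: 5 × 0.565 = 2.825
  c=6: 6 × 0.504 = 3.024
  c=7: 7 × 0.443 = 3.101
  c=8: 8 × 0.382 = 3.056
  c=9: 9 × 0.321 = 2.889
Maximum at c = 7 (3.101 emerging adult offspring).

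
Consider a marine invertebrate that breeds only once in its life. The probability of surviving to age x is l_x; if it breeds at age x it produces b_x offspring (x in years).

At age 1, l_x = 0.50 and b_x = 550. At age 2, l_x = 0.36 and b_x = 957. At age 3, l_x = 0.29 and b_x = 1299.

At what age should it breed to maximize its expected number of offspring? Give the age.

3

Expected offspring if breeding at age x = l_x × b_x:
  age 1: 0.50 × 550 = 275.000
  age 2: 0.36 × 957 = 344.520
  age 3: 0.29 × 1299 = 376.710
Maximum at age 3 (376.710).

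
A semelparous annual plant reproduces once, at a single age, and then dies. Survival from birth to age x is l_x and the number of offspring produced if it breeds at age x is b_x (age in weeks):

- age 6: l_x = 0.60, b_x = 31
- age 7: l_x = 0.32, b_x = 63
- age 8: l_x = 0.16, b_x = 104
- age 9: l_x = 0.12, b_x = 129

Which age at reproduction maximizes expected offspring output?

Expected offspring if breeding at age x = l_x × b_x:
  age 6: 0.60 × 31 = 18.600
  age 7: 0.32 × 63 = 20.160
  age 8: 0.16 × 104 = 16.640
  age 9: 0.12 × 129 = 15.480
Maximum at age 7 (20.160).

7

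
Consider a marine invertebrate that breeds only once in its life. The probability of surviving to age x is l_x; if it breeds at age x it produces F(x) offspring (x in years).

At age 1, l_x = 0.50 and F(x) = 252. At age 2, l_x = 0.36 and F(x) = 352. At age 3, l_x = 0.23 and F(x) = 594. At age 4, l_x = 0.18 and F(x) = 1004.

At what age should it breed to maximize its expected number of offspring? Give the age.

4

Expected offspring if breeding at age x = l_x × F(x):
  age 1: 0.50 × 252 = 126.000
  age 2: 0.36 × 352 = 126.720
  age 3: 0.23 × 594 = 136.620
  age 4: 0.18 × 1004 = 180.720
Maximum at age 4 (180.720).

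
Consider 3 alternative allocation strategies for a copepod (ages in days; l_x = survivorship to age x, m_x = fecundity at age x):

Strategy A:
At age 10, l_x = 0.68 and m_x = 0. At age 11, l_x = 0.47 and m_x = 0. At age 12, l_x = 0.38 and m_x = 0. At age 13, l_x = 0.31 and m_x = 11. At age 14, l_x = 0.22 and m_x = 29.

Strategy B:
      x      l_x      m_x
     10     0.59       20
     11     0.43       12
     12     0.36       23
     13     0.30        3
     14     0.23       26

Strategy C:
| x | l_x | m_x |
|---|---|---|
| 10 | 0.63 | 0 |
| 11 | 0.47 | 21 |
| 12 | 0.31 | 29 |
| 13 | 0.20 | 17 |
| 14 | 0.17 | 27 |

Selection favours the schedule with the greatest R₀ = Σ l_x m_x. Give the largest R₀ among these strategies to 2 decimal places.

Strategy A: R₀ = 0.68×0 + 0.47×0 + 0.38×0 + 0.31×11 + 0.22×29 = 9.7900
Strategy B: R₀ = 0.59×20 + 0.43×12 + 0.36×23 + 0.30×3 + 0.23×26 = 32.1200
Strategy C: R₀ = 0.63×0 + 0.47×21 + 0.31×29 + 0.20×17 + 0.17×27 = 26.8500
Highest R₀: strategy B with 32.1200.

32.12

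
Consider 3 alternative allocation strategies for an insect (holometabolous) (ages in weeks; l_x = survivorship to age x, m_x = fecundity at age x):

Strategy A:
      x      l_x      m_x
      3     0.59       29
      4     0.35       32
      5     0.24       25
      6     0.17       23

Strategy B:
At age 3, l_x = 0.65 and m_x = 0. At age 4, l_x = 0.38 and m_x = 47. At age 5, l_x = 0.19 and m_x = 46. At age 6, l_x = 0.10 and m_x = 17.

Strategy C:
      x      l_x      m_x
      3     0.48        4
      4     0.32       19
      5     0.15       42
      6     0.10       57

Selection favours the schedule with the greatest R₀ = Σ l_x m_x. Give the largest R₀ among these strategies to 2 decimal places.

Strategy A: R₀ = 0.59×29 + 0.35×32 + 0.24×25 + 0.17×23 = 38.2200
Strategy B: R₀ = 0.65×0 + 0.38×47 + 0.19×46 + 0.10×17 = 28.3000
Strategy C: R₀ = 0.48×4 + 0.32×19 + 0.15×42 + 0.10×57 = 20.0000
Highest R₀: strategy A with 38.2200.

38.22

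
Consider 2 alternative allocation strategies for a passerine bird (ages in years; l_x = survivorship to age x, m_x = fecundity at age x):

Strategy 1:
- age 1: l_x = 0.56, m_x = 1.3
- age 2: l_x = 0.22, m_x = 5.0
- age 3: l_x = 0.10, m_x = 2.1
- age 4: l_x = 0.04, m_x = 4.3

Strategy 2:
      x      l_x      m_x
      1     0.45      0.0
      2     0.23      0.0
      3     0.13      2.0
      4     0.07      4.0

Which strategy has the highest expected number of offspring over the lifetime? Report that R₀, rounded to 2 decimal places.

2.21

Strategy 1: R₀ = 0.56×1.3 + 0.22×5.0 + 0.10×2.1 + 0.04×4.3 = 2.2100
Strategy 2: R₀ = 0.45×0.0 + 0.23×0.0 + 0.13×2.0 + 0.07×4.0 = 0.5400
Highest R₀: strategy 1 with 2.2100.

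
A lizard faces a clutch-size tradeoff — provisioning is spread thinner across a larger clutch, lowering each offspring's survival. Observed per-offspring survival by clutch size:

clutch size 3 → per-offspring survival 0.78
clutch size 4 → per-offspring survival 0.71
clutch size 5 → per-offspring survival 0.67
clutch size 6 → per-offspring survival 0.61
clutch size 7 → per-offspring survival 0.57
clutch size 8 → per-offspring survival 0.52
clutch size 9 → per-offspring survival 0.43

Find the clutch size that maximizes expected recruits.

Expected recruits = c × s(c):
  c=3: 3 × 0.78 = 2.340
  c=4: 4 × 0.71 = 2.840
  c=5: 5 × 0.67 = 3.350
  c=6: 6 × 0.61 = 3.660
  c=7: 7 × 0.57 = 3.990
  c=8: 8 × 0.52 = 4.160
  c=9: 9 × 0.43 = 3.870
Maximum at c = 8 (4.160 recruits).

8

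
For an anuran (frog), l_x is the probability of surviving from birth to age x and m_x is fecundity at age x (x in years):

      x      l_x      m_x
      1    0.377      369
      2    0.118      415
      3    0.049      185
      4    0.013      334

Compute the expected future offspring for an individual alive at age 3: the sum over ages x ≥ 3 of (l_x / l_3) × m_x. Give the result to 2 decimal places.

273.61

l_3 = 0.049. Conditional survival from age 3 to x is l_x / l_3.
  x=3: (0.049/0.049) × 185 = 185.0000
  x=4: (0.013/0.049) × 334 = 88.6122
Sum = 185.0000 + 88.6122 = 273.6122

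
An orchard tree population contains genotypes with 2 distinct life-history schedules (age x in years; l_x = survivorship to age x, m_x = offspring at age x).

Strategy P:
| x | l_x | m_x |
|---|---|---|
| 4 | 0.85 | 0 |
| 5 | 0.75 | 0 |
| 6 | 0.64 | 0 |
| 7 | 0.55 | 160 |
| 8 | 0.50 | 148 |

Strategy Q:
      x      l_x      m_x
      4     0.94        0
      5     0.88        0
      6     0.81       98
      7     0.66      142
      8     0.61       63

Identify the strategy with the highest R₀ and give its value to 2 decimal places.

Strategy P: R₀ = 0.85×0 + 0.75×0 + 0.64×0 + 0.55×160 + 0.50×148 = 162.0000
Strategy Q: R₀ = 0.94×0 + 0.88×0 + 0.81×98 + 0.66×142 + 0.61×63 = 211.5300
Highest R₀: strategy Q with 211.5300.

211.53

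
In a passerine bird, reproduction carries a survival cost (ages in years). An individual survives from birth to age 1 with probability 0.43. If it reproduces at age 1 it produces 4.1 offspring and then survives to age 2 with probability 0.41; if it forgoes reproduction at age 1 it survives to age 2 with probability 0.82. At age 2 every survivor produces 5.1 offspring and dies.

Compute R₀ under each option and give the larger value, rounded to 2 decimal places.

breed at age 1: R₀ = 0.43 × (4.1 + 0.41 × 5.1) = 0.43 × 6.1910 = 2.6621
delay to age 2: R₀ = 0.43 × (0.82 × 5.1) = 0.43 × 4.1820 = 1.7983
Higher: breed at age 1 (2.6621).

2.66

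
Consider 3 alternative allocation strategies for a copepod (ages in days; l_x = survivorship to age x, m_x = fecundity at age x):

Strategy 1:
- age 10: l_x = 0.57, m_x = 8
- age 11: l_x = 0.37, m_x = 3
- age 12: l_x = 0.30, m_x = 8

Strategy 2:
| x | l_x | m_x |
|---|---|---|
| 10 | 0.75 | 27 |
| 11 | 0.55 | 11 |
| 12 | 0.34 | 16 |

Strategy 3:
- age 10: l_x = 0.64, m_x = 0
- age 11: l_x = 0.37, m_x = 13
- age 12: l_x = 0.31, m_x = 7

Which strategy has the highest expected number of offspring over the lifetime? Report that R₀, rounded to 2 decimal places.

31.74

Strategy 1: R₀ = 0.57×8 + 0.37×3 + 0.30×8 = 8.0700
Strategy 2: R₀ = 0.75×27 + 0.55×11 + 0.34×16 = 31.7400
Strategy 3: R₀ = 0.64×0 + 0.37×13 + 0.31×7 = 6.9800
Highest R₀: strategy 2 with 31.7400.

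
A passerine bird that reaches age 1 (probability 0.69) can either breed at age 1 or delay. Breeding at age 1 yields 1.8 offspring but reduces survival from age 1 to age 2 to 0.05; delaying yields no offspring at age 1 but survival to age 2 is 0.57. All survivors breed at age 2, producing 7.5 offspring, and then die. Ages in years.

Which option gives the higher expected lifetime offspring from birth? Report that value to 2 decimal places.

2.95

breed at age 1: R₀ = 0.69 × (1.8 + 0.05 × 7.5) = 0.69 × 2.1750 = 1.5007
delay to age 2: R₀ = 0.69 × (0.57 × 7.5) = 0.69 × 4.2750 = 2.9497
Higher: delay to age 2 (2.9497).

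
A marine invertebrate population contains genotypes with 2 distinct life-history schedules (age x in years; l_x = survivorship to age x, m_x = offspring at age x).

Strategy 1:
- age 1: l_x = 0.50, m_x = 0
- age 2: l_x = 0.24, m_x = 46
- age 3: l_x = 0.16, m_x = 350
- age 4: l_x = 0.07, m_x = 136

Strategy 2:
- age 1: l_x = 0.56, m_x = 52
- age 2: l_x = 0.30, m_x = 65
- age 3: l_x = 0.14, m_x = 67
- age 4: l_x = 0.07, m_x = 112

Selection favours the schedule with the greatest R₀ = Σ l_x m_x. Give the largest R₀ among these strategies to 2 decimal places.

76.56

Strategy 1: R₀ = 0.50×0 + 0.24×46 + 0.16×350 + 0.07×136 = 76.5600
Strategy 2: R₀ = 0.56×52 + 0.30×65 + 0.14×67 + 0.07×112 = 65.8400
Highest R₀: strategy 1 with 76.5600.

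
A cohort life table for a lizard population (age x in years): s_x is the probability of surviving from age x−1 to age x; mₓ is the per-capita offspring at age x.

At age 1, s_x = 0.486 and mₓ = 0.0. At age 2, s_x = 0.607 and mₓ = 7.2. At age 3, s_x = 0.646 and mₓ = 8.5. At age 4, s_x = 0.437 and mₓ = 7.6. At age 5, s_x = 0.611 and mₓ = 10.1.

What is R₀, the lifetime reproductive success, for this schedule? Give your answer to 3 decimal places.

Survivorship from birth: l_x = s_1·s_2·…·s_x.
  l_1 = 0.48600
  l_2 = 0.29500
  l_3 = 0.19057
  l_4 = 0.08328
  l_5 = 0.05088
R₀ = Σ l_x mₓ:
  age 1: 0.48600 × 0.0 = 0.0000
  age 2: 0.29500 × 7.2 = 2.1240
  age 3: 0.19057 × 8.5 = 1.6198
  age 4: 0.08328 × 7.6 = 0.6329
  age 5: 0.05088 × 10.1 = 0.5139
R₀ = 0.0000 + 2.1240 + 1.6198 + 0.6329 + 0.5139 = 4.8907

4.891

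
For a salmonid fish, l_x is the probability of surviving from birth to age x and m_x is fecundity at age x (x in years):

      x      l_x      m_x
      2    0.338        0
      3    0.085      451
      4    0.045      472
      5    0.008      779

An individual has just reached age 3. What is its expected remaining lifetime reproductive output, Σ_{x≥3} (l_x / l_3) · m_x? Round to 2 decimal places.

774.20

l_3 = 0.085. Conditional survival from age 3 to x is l_x / l_3.
  x=3: (0.085/0.085) × 451 = 451.0000
  x=4: (0.045/0.085) × 472 = 249.8824
  x=5: (0.008/0.085) × 779 = 73.3176
Sum = 451.0000 + 249.8824 + 73.3176 = 774.2000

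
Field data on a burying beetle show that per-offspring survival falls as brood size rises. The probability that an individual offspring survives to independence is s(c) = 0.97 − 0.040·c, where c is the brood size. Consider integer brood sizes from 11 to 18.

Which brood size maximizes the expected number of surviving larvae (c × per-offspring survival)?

Expected surviving larvae = c × s(c):
  c=11: 11 × 0.530 = 5.830
  c=12: 12 × 0.490 = 5.880
  c=13: 13 × 0.450 = 5.850
  c=14: 14 × 0.410 = 5.740
  c=15: 15 × 0.370 = 5.550
  c=16: 16 × 0.330 = 5.280
  c=17: 17 × 0.290 = 4.930
  c=18: 18 × 0.250 = 4.500
Maximum at c = 12 (5.880 surviving larvae).

12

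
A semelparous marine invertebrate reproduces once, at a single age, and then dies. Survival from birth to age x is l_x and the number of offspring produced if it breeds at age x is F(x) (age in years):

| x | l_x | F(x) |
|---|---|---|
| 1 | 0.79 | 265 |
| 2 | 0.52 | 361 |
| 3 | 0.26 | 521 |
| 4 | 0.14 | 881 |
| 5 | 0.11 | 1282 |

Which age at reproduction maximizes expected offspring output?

1

Expected offspring if breeding at age x = l_x × F(x):
  age 1: 0.79 × 265 = 209.350
  age 2: 0.52 × 361 = 187.720
  age 3: 0.26 × 521 = 135.460
  age 4: 0.14 × 881 = 123.340
  age 5: 0.11 × 1282 = 141.020
Maximum at age 1 (209.350).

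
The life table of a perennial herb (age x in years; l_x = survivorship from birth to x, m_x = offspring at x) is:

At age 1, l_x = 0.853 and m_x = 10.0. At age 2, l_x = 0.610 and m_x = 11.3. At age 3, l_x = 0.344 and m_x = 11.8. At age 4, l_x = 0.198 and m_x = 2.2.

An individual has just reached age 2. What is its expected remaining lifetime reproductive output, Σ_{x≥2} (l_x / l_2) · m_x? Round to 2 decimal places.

18.67

l_2 = 0.610. Conditional survival from age 2 to x is l_x / l_2.
  x=2: (0.610/0.610) × 11.3 = 11.3000
  x=3: (0.344/0.610) × 11.8 = 6.6544
  x=4: (0.198/0.610) × 2.2 = 0.7141
Sum = 11.3000 + 6.6544 + 0.7141 = 18.6685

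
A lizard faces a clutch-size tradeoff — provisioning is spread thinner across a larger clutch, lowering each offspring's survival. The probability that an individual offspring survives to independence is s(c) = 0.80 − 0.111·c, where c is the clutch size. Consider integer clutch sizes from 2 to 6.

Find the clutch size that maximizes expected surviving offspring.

4

Expected surviving offspring = c × s(c):
  c=2: 2 × 0.578 = 1.156
  c=3: 3 × 0.467 = 1.401
  c=4: 4 × 0.356 = 1.424
  c=5: 5 × 0.245 = 1.225
  c=6: 6 × 0.134 = 0.804
Maximum at c = 4 (1.424 surviving offspring).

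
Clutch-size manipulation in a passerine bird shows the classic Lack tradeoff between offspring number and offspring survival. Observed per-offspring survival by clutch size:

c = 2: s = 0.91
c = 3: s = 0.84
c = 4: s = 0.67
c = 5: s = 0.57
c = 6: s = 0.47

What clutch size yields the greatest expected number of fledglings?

Expected fledglings = c × s(c):
  c=2: 2 × 0.91 = 1.820
  c=3: 3 × 0.84 = 2.520
  c=4: 4 × 0.67 = 2.680
  c=5: 5 × 0.57 = 2.850
  c=6: 6 × 0.47 = 2.820
Maximum at c = 5 (2.850 fledglings).

5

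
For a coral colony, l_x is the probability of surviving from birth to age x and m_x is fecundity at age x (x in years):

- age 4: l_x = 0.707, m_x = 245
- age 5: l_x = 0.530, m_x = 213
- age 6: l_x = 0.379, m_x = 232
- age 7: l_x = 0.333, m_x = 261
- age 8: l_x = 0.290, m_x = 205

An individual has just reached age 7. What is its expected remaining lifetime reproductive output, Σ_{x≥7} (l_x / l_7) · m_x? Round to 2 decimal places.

439.53

l_7 = 0.333. Conditional survival from age 7 to x is l_x / l_7.
  x=7: (0.333/0.333) × 261 = 261.0000
  x=8: (0.290/0.333) × 205 = 178.5285
Sum = 261.0000 + 178.5285 = 439.5285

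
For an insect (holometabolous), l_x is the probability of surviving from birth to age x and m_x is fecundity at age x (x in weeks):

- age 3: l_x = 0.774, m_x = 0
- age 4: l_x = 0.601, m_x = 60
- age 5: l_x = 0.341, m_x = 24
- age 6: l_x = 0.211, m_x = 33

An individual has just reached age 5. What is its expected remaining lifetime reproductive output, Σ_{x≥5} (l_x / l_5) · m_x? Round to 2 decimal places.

l_5 = 0.341. Conditional survival from age 5 to x is l_x / l_5.
  x=5: (0.341/0.341) × 24 = 24.0000
  x=6: (0.211/0.341) × 33 = 20.4194
Sum = 24.0000 + 20.4194 = 44.4194

44.42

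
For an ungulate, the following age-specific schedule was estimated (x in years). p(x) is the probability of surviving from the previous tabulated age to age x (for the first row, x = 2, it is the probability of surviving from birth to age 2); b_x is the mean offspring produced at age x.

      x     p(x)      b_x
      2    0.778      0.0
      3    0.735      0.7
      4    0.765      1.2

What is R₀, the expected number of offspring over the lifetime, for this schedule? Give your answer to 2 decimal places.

Survivorship from birth: l_x = p_2·p_3·…·p_x.
  l_2 = 0.77800
  l_3 = 0.57183
  l_4 = 0.43745
R₀ = Σ l_x b_x:
  age 2: 0.77800 × 0.0 = 0.0000
  age 3: 0.57183 × 0.7 = 0.4003
  age 4: 0.43745 × 1.2 = 0.5249
R₀ = 0.0000 + 0.4003 + 0.5249 = 0.9252

0.93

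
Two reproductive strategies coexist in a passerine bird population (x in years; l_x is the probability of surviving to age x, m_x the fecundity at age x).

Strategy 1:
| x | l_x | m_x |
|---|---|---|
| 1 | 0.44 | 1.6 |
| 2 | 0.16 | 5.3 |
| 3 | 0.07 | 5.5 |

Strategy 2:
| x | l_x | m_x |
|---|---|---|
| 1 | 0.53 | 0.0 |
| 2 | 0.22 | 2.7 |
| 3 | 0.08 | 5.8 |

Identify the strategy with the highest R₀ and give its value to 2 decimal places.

1.94

Strategy 1: R₀ = 0.44×1.6 + 0.16×5.3 + 0.07×5.5 = 1.9370
Strategy 2: R₀ = 0.53×0.0 + 0.22×2.7 + 0.08×5.8 = 1.0580
Highest R₀: strategy 1 with 1.9370.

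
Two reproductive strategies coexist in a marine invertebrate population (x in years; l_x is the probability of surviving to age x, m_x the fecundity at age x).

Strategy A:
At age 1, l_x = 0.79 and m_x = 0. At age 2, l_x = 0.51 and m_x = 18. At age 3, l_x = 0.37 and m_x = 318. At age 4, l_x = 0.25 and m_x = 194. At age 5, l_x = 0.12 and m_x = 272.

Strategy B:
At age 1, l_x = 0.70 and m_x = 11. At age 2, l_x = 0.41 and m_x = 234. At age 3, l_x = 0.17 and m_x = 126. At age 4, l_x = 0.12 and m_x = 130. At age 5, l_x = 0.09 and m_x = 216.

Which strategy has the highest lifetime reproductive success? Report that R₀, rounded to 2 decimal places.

Strategy A: R₀ = 0.79×0 + 0.51×18 + 0.37×318 + 0.25×194 + 0.12×272 = 207.9800
Strategy B: R₀ = 0.70×11 + 0.41×234 + 0.17×126 + 0.12×130 + 0.09×216 = 160.1000
Highest R₀: strategy A with 207.9800.

207.98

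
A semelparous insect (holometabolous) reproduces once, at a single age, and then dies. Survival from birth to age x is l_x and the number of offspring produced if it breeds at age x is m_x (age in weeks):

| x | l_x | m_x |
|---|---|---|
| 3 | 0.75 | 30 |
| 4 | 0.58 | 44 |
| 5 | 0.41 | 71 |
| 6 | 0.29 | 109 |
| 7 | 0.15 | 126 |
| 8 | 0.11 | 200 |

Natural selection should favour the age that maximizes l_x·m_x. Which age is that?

6

Expected offspring if breeding at age x = l_x × m_x:
  age 3: 0.75 × 30 = 22.500
  age 4: 0.58 × 44 = 25.520
  age 5: 0.41 × 71 = 29.110
  age 6: 0.29 × 109 = 31.610
  age 7: 0.15 × 126 = 18.900
  age 8: 0.11 × 200 = 22.000
Maximum at age 6 (31.610).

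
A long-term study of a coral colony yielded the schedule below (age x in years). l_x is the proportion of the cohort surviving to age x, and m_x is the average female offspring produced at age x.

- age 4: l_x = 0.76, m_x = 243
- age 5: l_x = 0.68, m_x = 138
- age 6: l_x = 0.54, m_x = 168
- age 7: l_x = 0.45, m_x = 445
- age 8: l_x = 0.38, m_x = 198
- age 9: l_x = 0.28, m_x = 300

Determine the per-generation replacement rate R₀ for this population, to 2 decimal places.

R₀ = Σ l_x m_x:
  age 4: 0.76 × 243 = 184.6800
  age 5: 0.68 × 138 = 93.8400
  age 6: 0.54 × 168 = 90.7200
  age 7: 0.45 × 445 = 200.2500
  age 8: 0.38 × 198 = 75.2400
  age 9: 0.28 × 300 = 84.0000
R₀ = 184.6800 + 93.8400 + 90.7200 + 200.2500 + 75.2400 + 84.0000 = 728.7300

728.73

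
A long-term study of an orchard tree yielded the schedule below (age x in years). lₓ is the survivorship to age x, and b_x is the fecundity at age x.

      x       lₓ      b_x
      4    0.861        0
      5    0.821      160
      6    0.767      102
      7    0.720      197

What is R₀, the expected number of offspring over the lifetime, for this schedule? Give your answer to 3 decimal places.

R₀ = Σ lₓ b_x:
  age 4: 0.861 × 0 = 0.0000
  age 5: 0.821 × 160 = 131.3600
  age 6: 0.767 × 102 = 78.2340
  age 7: 0.720 × 197 = 141.8400
R₀ = 0.0000 + 131.3600 + 78.2340 + 141.8400 = 351.4340

351.434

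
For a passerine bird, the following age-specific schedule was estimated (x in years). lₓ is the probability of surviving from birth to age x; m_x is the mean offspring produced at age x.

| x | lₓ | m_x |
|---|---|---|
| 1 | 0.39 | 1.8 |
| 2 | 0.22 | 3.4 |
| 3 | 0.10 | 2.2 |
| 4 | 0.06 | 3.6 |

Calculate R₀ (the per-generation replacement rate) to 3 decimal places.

R₀ = Σ lₓ m_x:
  age 1: 0.39 × 1.8 = 0.7020
  age 2: 0.22 × 3.4 = 0.7480
  age 3: 0.10 × 2.2 = 0.2200
  age 4: 0.06 × 3.6 = 0.2160
R₀ = 0.7020 + 0.7480 + 0.2200 + 0.2160 = 1.8860

1.886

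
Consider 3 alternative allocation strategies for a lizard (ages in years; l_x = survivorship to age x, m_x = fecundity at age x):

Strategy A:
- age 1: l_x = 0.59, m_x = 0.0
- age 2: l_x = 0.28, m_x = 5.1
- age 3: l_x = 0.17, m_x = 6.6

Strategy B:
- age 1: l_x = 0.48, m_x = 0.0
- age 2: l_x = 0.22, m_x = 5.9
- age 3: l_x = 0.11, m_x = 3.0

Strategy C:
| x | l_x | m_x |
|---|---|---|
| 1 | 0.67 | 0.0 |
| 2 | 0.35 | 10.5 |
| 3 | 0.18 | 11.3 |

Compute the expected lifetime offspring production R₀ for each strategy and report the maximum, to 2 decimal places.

Strategy A: R₀ = 0.59×0.0 + 0.28×5.1 + 0.17×6.6 = 2.5500
Strategy B: R₀ = 0.48×0.0 + 0.22×5.9 + 0.11×3.0 = 1.6280
Strategy C: R₀ = 0.67×0.0 + 0.35×10.5 + 0.18×11.3 = 5.7090
Highest R₀: strategy C with 5.7090.

5.71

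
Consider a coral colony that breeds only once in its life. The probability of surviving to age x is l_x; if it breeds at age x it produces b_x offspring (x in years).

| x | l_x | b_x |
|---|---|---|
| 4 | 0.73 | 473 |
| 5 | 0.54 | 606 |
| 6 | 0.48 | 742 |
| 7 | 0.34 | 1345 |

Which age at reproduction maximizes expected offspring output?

7

Expected offspring if breeding at age x = l_x × b_x:
  age 4: 0.73 × 473 = 345.290
  age 5: 0.54 × 606 = 327.240
  age 6: 0.48 × 742 = 356.160
  age 7: 0.34 × 1345 = 457.300
Maximum at age 7 (457.300).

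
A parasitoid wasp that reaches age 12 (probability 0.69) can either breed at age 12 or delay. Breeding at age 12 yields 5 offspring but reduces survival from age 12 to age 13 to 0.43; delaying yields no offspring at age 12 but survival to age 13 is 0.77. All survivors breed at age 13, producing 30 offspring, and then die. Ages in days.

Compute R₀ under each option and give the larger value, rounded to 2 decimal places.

15.94

breed at age 12: R₀ = 0.69 × (5 + 0.43 × 30) = 0.69 × 17.9000 = 12.3510
delay to age 13: R₀ = 0.69 × (0.77 × 30) = 0.69 × 23.1000 = 15.9390
Higher: delay to age 13 (15.9390).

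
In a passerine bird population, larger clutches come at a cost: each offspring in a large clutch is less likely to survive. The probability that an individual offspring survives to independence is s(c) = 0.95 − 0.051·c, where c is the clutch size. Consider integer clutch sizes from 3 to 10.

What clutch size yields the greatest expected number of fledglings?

9

Expected fledglings = c × s(c):
  c=3: 3 × 0.797 = 2.391
  c=4: 4 × 0.746 = 2.984
  c=5: 5 × 0.695 = 3.475
  c=6: 6 × 0.644 = 3.864
  c=7: 7 × 0.593 = 4.151
  c=8: 8 × 0.542 = 4.336
  c=9: 9 × 0.491 = 4.419
  c=10: 10 × 0.440 = 4.400
Maximum at c = 9 (4.419 fledglings).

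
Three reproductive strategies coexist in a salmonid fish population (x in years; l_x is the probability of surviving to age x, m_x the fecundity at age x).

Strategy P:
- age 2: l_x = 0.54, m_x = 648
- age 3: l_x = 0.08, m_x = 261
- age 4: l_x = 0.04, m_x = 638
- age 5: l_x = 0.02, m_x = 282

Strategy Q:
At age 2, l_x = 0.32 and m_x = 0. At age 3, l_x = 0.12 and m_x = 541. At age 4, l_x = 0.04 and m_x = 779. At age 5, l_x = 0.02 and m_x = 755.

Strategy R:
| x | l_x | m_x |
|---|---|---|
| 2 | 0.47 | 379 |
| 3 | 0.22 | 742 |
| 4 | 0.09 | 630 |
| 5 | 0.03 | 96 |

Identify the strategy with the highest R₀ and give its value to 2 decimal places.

Strategy P: R₀ = 0.54×648 + 0.08×261 + 0.04×638 + 0.02×282 = 401.9600
Strategy Q: R₀ = 0.32×0 + 0.12×541 + 0.04×779 + 0.02×755 = 111.1800
Strategy R: R₀ = 0.47×379 + 0.22×742 + 0.09×630 + 0.03×96 = 400.9500
Highest R₀: strategy P with 401.9600.

401.96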